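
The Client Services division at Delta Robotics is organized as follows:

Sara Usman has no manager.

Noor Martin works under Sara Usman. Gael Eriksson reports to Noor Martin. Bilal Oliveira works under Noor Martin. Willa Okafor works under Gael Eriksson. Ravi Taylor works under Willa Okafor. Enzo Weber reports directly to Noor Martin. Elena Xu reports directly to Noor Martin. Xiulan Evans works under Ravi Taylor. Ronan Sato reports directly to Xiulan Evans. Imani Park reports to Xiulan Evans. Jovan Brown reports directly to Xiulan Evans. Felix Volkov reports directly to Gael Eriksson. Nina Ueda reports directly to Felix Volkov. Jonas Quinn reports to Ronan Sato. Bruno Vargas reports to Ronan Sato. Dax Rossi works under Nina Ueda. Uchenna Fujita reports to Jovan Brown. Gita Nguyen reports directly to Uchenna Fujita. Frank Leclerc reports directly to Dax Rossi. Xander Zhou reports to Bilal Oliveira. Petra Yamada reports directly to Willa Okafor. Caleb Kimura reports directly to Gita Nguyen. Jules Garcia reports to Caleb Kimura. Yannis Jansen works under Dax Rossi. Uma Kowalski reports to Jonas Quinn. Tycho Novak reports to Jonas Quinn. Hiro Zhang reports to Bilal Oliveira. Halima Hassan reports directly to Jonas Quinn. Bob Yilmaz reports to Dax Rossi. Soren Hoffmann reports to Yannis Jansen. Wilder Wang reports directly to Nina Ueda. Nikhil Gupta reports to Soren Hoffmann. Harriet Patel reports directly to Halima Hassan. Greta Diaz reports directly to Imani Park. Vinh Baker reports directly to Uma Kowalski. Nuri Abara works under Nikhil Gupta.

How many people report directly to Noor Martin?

4

Noor Martin directly manages Gael Eriksson, Bilal Oliveira, Enzo Weber, Elena Xu. That is 4 direct reports.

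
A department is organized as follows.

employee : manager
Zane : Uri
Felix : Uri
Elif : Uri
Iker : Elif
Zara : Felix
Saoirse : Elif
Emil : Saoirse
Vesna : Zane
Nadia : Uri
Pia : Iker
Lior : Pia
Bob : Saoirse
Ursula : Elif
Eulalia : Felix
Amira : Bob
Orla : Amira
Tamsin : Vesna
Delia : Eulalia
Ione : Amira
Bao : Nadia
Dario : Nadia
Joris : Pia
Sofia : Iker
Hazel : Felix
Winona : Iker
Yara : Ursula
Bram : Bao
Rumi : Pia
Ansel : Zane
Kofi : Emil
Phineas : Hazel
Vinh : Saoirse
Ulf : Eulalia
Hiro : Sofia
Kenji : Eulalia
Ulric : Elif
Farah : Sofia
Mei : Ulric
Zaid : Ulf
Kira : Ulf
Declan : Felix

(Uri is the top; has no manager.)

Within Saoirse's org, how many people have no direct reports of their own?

4

The people in Saoirse's organization with no one reporting to them are Vinh, Ione, Orla, Kofi. That is 4.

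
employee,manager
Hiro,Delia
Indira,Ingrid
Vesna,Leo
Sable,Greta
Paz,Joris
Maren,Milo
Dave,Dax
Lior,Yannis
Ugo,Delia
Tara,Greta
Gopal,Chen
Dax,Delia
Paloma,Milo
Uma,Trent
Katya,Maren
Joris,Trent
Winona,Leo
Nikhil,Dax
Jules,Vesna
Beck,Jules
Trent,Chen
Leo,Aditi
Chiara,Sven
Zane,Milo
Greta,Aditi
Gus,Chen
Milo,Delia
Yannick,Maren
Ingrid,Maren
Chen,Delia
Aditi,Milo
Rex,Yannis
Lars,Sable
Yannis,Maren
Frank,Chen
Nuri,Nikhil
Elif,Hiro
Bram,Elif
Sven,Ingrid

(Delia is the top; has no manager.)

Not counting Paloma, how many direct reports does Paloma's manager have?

Paloma reports to Milo. Milo's other direct reports are Maren, Zane, Aditi — 3 peers.

3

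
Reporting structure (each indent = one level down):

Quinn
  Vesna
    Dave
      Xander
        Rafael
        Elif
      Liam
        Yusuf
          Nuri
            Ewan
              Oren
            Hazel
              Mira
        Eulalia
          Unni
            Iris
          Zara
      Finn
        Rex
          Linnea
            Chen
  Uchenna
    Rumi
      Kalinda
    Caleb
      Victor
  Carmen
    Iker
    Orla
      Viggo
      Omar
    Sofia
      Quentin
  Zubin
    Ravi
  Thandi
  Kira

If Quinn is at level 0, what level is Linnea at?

Chain from Linnea up to Quinn: Linnea → Rex → Finn → Dave → Vesna → Quinn. That is 5 steps up, so Linnea is 5 levels below Quinn.

5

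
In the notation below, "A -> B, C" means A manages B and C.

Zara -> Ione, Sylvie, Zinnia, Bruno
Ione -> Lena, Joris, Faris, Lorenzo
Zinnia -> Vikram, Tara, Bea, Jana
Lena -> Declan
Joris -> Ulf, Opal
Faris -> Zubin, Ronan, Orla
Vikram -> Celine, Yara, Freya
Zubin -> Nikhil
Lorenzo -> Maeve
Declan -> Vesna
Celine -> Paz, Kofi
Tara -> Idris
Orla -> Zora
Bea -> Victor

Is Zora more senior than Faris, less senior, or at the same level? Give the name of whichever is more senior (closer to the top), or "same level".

Zora is 4 levels below Zara; Faris is 2. Faris is higher.

Faris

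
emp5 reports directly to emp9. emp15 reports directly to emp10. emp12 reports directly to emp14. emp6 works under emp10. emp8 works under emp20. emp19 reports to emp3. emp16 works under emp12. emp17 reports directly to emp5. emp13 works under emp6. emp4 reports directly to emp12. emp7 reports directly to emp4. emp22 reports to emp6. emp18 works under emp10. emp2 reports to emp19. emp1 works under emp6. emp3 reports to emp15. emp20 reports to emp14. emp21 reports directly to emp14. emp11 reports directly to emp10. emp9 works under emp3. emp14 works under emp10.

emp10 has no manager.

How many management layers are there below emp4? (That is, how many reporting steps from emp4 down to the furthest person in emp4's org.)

The longest chain under emp4 runs emp4 → emp7, which is 1 level below emp4.

1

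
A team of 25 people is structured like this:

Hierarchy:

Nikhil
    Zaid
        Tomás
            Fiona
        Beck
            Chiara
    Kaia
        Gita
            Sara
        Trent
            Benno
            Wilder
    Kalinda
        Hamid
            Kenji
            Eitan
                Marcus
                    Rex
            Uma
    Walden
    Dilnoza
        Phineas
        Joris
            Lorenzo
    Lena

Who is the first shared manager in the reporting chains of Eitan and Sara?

Eitan's chain of managers is Hamid, Kalinda, Nikhil. Sara's chain of managers is Gita, Kaia, Nikhil. The first manager that appears in both chains is Nikhil.

Nikhil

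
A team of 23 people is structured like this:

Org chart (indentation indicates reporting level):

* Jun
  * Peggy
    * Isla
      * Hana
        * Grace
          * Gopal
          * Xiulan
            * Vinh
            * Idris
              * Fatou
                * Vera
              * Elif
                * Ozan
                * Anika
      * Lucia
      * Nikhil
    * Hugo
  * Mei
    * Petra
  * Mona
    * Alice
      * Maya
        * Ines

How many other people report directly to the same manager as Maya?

0

Maya reports to Alice, and Alice has no other direct reports. Maya has 0 peers.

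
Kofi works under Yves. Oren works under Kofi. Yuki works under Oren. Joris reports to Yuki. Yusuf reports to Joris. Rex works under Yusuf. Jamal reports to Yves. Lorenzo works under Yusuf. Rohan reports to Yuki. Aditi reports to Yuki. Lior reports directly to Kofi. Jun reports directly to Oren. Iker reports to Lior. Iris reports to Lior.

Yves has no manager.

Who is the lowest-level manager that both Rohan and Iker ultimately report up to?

Kofi

Rohan's chain of managers is Yuki, Oren, Kofi, Yves. Iker's chain of managers is Lior, Kofi, Yves. The first manager that appears in both chains is Kofi.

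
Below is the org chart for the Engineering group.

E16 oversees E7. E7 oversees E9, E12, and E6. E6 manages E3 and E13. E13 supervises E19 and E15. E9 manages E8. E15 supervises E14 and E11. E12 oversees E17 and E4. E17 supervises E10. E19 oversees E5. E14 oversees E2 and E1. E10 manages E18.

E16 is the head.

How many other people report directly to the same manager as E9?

E9 reports to E7. E7's other direct reports are E6, E12 — 2 peers.

2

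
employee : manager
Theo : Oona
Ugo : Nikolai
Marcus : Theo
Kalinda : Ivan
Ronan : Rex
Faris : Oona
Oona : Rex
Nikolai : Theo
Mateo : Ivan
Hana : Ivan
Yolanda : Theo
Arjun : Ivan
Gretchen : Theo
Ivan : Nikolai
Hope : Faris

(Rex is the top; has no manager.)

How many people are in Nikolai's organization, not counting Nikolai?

Nikolai directly manages Ivan, Ugo. Under Ivan: Arjun, Hana, Mateo, Kalinda (4). Ugo has no reports. So Nikolai's organization is 2 direct reports plus everyone under them: 5 + 1 = 6.

6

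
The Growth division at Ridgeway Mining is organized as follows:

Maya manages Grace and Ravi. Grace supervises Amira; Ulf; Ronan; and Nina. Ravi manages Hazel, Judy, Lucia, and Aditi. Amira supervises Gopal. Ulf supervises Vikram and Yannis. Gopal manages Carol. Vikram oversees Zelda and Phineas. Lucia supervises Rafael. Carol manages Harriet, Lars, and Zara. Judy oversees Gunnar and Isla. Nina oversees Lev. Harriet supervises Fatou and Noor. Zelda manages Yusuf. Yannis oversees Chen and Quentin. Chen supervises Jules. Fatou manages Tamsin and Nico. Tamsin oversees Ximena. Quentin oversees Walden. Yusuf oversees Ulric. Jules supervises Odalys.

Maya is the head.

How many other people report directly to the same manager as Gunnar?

1

Gunnar reports to Judy. Judy's other direct reports are Isla — 1 peer.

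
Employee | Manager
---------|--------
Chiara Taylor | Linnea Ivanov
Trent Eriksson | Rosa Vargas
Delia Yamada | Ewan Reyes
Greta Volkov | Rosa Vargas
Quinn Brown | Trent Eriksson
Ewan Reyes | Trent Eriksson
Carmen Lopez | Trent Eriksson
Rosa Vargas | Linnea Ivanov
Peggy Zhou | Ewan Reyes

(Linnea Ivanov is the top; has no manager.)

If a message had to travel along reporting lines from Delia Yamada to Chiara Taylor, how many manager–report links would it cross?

Delia Yamada is 4 levels below Linnea Ivanov, and Chiara Taylor is 1 level below Linnea Ivanov (their lowest common manager). The shortest path runs up from Delia Yamada to Linnea Ivanov and back down to Chiara Taylor: 4 + 1 = 5 links.

5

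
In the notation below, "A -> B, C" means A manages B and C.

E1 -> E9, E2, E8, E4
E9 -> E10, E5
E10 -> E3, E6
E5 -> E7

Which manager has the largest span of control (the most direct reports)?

Direct-report counts: E1 has 4; E9 has 2; E5 has 1; E10 has 2. The largest is 4, held by E1.

E1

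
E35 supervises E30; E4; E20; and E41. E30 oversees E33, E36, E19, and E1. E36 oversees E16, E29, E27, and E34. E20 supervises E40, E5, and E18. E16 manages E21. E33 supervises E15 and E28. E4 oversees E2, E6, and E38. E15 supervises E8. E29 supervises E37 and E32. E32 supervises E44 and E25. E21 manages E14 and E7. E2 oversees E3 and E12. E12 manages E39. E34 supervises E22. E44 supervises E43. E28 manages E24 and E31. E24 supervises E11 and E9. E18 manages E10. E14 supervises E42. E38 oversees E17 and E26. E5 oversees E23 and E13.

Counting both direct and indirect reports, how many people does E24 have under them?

E24 directly manages E11, E9. E11 has no reports. E9 has no reports. So E24's organization is 2 direct reports plus everyone under them: 1 + 1 = 2.

2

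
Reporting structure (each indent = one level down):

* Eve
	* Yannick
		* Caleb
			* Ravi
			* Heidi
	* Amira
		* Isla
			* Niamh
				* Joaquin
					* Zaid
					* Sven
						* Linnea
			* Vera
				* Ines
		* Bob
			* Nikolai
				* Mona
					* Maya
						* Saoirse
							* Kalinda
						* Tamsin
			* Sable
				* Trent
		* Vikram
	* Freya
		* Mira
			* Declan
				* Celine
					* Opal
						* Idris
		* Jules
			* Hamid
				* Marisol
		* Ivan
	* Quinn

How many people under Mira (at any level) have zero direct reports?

The only person in Mira's organization with no one reporting to them is Idris. That is 1.

1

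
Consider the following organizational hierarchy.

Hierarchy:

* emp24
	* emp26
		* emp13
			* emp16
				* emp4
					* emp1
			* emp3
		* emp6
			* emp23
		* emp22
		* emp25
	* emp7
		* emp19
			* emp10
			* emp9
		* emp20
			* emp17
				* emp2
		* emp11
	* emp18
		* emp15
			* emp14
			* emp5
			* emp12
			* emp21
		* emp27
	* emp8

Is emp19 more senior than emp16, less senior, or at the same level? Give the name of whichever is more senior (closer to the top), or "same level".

emp19

emp19 is 2 levels below emp24; emp16 is 3. emp19 is higher.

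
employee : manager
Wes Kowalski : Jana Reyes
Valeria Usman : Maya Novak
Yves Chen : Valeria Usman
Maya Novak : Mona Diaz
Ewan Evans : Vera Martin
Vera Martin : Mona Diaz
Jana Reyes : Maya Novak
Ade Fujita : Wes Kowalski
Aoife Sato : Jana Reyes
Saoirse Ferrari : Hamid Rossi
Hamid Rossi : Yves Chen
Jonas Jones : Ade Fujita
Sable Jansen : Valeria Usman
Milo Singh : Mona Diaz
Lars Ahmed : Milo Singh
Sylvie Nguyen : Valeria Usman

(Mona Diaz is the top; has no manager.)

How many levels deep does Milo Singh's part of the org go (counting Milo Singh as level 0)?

The longest chain under Milo Singh runs Milo Singh → Lars Ahmed, which is 1 level below Milo Singh.

1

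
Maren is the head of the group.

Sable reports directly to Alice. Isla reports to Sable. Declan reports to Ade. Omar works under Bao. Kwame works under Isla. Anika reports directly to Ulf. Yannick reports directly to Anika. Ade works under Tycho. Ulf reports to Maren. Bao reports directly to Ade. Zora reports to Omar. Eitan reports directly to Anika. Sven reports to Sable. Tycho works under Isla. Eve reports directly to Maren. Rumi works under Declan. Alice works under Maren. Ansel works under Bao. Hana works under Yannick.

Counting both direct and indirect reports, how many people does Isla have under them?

Isla directly manages Tycho, Kwame. Under Tycho: Ade, Declan, Rumi, Bao, Ansel, Omar, Zora (7). Kwame has no reports. So Isla's organization is 2 direct reports plus everyone under them: 8 + 1 = 9.

9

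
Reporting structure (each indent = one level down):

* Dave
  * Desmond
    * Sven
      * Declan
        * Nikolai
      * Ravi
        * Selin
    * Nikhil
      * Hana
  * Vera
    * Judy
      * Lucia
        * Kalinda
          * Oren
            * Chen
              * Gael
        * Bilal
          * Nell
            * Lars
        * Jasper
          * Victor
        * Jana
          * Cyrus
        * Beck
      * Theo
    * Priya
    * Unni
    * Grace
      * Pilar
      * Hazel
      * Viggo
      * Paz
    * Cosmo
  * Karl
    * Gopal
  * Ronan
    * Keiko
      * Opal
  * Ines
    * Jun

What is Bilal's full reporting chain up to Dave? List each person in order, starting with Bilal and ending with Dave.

Bilal -> Lucia -> Judy -> Vera -> Dave

Bilal reports to Lucia. Lucia reports to Judy. Judy reports to Vera. Vera reports to Dave. Dave is at the top.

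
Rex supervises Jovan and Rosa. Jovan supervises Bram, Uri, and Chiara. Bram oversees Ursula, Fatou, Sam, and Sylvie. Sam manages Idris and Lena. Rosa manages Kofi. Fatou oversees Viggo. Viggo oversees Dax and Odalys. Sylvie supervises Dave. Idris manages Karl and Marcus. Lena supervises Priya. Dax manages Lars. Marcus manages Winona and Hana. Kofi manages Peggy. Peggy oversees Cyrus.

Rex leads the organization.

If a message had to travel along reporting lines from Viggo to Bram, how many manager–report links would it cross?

2

Viggo is in Bram's organization: the chain from Viggo up to Bram is Viggo → Fatou → Bram, which is 2 links.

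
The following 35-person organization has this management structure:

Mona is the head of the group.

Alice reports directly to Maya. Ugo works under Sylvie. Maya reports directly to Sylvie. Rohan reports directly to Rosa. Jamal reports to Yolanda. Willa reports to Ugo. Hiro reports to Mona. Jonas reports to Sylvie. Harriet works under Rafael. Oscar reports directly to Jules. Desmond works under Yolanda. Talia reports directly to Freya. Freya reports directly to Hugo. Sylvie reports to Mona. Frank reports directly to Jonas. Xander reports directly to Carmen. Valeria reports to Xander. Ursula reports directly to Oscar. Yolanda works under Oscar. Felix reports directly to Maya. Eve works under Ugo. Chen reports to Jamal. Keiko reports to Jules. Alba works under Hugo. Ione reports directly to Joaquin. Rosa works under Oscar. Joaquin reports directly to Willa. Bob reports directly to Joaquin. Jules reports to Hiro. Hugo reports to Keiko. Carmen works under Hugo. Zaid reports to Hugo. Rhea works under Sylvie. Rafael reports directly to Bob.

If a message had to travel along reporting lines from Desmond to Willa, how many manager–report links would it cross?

8

Desmond is 5 levels below Mona, and Willa is 3 levels below Mona (their lowest common manager). The shortest path runs up from Desmond to Mona and back down to Willa: 5 + 3 = 8 links.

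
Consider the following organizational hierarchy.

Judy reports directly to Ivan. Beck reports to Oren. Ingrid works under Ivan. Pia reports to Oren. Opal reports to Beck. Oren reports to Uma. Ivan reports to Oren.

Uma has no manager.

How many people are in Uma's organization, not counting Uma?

Uma directly manages Oren. Under Oren: Ivan, Ingrid, Judy, Pia, Beck, Opal (6). That's 7 in total.

7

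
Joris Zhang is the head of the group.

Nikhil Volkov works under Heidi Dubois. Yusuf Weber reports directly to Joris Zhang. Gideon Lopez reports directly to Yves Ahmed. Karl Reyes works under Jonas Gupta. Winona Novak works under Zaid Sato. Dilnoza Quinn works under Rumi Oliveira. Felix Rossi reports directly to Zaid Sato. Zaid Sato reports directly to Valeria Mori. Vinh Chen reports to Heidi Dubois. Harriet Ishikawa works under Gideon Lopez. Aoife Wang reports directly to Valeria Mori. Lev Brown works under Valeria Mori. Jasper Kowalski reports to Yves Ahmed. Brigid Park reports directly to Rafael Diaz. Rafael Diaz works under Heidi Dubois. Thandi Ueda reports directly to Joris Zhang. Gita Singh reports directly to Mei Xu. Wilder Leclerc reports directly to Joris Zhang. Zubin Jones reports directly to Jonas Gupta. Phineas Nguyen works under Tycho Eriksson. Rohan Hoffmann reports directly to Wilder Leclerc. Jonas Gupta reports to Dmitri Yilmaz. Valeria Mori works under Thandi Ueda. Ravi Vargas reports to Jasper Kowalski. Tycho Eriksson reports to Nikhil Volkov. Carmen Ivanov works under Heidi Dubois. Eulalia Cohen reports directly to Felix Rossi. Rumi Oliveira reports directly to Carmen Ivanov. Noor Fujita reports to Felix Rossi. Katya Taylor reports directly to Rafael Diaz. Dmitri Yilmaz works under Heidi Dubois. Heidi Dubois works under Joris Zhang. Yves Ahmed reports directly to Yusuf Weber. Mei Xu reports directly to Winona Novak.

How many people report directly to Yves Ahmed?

2

Yves Ahmed directly manages Gideon Lopez, Jasper Kowalski. That is 2 direct reports.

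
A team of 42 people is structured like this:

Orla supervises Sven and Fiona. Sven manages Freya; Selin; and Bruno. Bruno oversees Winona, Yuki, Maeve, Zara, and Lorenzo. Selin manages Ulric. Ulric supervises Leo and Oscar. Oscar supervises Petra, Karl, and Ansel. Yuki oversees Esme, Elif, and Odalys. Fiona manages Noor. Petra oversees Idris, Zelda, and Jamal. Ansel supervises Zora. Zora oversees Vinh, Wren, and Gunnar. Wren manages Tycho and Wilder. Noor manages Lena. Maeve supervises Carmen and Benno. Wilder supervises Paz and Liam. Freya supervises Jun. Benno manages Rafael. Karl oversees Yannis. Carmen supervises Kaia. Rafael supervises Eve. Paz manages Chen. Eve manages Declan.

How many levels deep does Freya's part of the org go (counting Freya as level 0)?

The longest chain under Freya runs Freya → Jun, which is 1 level below Freya.

1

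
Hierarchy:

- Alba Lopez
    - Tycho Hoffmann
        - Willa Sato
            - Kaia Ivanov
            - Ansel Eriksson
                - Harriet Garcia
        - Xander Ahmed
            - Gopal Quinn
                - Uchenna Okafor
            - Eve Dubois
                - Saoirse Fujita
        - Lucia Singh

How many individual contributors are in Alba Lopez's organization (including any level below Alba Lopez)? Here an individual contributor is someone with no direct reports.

The people in Alba Lopez's organization with no one reporting to them are Lucia Singh, Saoirse Fujita, Uchenna Okafor, Harriet Garcia, Kaia Ivanov. That is 5.

5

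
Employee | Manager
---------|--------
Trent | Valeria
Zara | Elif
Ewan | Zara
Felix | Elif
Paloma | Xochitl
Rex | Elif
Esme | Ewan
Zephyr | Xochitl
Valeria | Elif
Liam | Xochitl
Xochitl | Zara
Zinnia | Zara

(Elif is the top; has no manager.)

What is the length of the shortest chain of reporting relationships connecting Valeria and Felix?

Valeria is 1 level below Elif, and Felix is 1 level below Elif (their lowest common manager). The shortest path runs up from Valeria to Elif and back down to Felix: 1 + 1 = 2 links.

2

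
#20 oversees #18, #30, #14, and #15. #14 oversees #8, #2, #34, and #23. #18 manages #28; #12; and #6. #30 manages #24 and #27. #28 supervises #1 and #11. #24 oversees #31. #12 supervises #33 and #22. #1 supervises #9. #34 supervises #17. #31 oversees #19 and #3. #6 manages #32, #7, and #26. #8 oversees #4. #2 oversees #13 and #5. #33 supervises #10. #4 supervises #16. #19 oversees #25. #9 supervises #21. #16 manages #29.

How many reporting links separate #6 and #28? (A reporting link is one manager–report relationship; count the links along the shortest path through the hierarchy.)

2

#6 is 1 level below #18, and #28 is 1 level below #18 (their lowest common manager). The shortest path runs up from #6 to #18 and back down to #28: 1 + 1 = 2 links.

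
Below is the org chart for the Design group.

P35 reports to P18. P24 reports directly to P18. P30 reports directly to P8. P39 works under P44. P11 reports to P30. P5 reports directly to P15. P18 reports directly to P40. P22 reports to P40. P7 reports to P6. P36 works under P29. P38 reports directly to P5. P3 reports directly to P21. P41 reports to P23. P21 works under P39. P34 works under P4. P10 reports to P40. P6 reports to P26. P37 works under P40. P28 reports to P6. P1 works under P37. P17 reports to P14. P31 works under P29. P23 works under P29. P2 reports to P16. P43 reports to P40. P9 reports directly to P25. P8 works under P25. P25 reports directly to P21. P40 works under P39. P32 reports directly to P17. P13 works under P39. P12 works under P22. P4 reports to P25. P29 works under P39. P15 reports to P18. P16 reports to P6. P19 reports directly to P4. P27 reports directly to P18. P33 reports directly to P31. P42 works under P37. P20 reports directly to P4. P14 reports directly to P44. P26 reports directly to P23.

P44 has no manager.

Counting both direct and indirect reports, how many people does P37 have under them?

P37 directly manages P1, P42. P1 has no reports. P42 has no reports. So P37's organization is 2 direct reports plus everyone under them: 1 + 1 = 2.

2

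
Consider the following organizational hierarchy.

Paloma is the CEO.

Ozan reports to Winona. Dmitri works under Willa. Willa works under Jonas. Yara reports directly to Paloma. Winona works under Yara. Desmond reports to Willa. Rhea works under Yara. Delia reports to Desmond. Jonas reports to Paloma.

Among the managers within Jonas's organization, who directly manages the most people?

Direct-report counts within Jonas's organization: Jonas has 1; Willa has 2; Desmond has 1. The largest is 2, held by Willa.

Willa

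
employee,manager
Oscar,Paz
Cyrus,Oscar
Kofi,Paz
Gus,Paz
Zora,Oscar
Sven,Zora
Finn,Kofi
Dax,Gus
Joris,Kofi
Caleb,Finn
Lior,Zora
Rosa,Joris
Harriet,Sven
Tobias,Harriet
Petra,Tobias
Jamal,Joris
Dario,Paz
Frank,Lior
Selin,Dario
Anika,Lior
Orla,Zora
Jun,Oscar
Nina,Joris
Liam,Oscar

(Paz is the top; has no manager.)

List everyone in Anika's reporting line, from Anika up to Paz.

Anika reports to Lior. Lior reports to Zora. Zora reports to Oscar. Oscar reports to Paz. Paz is at the top.

Anika -> Lior -> Zora -> Oscar -> Paz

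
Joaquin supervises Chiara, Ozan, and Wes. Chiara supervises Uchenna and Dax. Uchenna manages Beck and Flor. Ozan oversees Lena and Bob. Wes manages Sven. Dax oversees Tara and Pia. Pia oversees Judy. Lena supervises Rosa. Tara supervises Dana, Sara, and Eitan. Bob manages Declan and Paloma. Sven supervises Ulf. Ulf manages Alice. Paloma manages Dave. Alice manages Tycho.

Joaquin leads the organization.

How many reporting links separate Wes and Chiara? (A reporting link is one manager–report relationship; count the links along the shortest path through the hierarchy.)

2

Wes is 1 level below Joaquin, and Chiara is 1 level below Joaquin (their lowest common manager). The shortest path runs up from Wes to Joaquin and back down to Chiara: 1 + 1 = 2 links.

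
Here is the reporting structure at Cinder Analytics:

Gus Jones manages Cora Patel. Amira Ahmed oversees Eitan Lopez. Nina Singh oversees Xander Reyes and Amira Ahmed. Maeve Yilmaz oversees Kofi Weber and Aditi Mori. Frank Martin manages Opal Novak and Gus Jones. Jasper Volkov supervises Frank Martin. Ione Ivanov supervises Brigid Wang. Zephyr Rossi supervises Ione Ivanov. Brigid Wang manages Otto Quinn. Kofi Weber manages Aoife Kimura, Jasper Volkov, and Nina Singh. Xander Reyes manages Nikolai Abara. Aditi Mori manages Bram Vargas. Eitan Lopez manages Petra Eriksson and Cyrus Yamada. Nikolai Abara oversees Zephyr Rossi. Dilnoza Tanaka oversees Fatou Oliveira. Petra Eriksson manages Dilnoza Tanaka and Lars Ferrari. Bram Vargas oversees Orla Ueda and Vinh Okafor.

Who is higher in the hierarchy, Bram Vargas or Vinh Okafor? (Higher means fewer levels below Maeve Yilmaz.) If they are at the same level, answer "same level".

Bram Vargas is 2 levels below Maeve Yilmaz; Vinh Okafor is 3. Bram Vargas is higher.

Bram Vargas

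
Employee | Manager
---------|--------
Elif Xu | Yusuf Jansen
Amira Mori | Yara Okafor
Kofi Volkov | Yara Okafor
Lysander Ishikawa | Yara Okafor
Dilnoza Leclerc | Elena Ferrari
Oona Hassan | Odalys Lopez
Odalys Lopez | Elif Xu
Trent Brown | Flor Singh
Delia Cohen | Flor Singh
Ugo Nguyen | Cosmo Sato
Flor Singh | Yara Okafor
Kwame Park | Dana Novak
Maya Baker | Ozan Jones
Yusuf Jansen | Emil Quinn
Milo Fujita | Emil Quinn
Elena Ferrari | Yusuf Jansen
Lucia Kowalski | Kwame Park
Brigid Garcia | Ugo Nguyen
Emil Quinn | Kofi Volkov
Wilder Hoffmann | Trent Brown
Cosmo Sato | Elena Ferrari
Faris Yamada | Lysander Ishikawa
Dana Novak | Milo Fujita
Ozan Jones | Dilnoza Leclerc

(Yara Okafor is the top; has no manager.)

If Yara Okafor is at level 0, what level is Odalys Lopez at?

5

Chain from Odalys Lopez up to Yara Okafor: Odalys Lopez → Elif Xu → Yusuf Jansen → Emil Quinn → Kofi Volkov → Yara Okafor. That is 5 steps up, so Odalys Lopez is 5 levels below Yara Okafor.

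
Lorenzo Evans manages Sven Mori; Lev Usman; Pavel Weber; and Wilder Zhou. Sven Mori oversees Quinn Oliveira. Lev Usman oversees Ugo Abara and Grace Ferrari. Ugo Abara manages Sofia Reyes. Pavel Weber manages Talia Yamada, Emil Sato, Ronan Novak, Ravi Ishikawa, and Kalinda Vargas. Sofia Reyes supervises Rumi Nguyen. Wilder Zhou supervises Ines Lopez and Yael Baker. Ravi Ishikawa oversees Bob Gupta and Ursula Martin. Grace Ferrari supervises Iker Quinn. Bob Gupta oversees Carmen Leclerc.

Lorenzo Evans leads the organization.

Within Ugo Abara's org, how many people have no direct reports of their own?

The only person in Ugo Abara's organization with no one reporting to them is Rumi Nguyen. That is 1.

1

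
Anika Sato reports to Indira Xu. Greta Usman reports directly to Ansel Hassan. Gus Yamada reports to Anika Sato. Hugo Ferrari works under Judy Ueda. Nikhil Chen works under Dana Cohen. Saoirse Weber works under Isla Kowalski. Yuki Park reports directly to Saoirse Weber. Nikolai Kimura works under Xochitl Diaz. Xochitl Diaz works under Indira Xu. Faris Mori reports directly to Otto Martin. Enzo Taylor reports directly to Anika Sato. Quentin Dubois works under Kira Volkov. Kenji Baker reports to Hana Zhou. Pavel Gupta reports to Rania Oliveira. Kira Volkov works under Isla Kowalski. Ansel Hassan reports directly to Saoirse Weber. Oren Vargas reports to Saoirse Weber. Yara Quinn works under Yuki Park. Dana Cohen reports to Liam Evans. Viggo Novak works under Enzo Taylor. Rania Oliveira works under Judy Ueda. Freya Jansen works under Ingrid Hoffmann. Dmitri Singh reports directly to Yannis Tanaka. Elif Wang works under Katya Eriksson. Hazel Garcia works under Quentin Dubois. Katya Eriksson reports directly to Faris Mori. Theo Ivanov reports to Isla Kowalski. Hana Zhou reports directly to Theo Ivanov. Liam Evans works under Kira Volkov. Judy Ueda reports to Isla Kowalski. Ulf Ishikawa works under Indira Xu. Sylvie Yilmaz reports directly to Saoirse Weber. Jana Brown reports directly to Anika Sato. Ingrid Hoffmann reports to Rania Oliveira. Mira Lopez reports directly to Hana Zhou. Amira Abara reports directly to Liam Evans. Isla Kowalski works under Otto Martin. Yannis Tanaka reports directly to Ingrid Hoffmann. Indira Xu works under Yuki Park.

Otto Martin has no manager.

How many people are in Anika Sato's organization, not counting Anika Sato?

Anika Sato directly manages Enzo Taylor, Gus Yamada, Jana Brown. Under Enzo Taylor: Viggo Novak (1). Gus Yamada has no reports. Jana Brown has no reports. So Anika Sato's organization is 3 direct reports plus everyone under them: 2 + 1 + 1 = 4.

4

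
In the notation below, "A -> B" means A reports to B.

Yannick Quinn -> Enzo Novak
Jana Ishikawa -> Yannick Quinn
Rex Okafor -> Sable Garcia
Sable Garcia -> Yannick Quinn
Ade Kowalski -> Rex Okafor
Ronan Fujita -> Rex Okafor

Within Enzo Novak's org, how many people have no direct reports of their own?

The people in Enzo Novak's organization with no one reporting to them are Jana Ishikawa, Ade Kowalski, Ronan Fujita. That is 3.

3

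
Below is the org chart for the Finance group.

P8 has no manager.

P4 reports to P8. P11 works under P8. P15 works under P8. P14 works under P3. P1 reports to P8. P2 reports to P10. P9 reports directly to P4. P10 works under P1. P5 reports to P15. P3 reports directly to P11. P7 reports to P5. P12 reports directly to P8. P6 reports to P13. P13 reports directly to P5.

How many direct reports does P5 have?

P5 directly manages P7, P13. That is 2 direct reports.

2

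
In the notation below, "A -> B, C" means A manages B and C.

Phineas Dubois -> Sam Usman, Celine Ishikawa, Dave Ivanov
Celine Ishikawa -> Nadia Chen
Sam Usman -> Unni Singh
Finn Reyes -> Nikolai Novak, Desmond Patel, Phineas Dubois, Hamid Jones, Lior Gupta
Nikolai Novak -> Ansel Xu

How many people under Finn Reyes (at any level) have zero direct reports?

The people in Finn Reyes's organization with no one reporting to them are Lior Gupta, Hamid Jones, Dave Ivanov, Nadia Chen, Unni Singh, Desmond Patel, Ansel Xu. That is 7.

7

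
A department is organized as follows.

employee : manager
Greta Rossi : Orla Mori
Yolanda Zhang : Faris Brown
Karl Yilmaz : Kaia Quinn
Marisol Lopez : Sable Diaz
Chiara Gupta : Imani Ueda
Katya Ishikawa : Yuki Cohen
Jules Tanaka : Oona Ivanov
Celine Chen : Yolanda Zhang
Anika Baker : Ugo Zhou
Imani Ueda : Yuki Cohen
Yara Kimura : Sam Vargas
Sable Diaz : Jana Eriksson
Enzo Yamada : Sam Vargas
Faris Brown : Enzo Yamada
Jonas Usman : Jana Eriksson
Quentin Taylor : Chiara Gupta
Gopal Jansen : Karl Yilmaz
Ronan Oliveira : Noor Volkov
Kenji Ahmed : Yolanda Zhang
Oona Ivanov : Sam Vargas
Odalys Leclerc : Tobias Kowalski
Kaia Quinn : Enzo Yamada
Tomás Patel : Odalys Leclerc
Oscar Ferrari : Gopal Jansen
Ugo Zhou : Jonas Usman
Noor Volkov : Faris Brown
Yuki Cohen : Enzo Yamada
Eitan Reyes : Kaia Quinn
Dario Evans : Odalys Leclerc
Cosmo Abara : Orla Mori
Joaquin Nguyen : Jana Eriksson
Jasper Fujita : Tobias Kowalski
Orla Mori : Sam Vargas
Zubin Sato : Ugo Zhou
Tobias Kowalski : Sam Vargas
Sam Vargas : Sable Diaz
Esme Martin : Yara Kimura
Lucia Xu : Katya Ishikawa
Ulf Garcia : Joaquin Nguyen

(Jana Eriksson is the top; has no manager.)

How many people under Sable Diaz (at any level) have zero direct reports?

15

The people in Sable Diaz's organization with no one reporting to them are Marisol Lopez, Jules Tanaka, Esme Martin, Cosmo Abara, Greta Rossi, Jasper Fujita, Tomás Patel, Dario Evans, Ronan Oliveira, Celine Chen, Kenji Ahmed, Quentin Taylor, Lucia Xu, Eitan Reyes, Oscar Ferrari. That is 15.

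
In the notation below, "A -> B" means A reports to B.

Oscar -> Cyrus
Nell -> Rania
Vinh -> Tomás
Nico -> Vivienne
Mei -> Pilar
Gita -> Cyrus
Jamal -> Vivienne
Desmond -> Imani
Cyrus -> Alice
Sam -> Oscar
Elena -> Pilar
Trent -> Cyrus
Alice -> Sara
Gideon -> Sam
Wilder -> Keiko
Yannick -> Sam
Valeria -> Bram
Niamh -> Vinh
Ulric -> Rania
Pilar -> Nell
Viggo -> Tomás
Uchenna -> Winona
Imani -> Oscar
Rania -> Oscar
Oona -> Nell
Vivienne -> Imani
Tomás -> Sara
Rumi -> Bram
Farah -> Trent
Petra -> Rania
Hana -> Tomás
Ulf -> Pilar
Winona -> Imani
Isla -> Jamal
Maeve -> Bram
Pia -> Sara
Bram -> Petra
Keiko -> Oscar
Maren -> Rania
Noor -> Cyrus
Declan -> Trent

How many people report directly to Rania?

Rania directly manages Petra, Nell, Maren, Ulric. That is 4 direct reports.

4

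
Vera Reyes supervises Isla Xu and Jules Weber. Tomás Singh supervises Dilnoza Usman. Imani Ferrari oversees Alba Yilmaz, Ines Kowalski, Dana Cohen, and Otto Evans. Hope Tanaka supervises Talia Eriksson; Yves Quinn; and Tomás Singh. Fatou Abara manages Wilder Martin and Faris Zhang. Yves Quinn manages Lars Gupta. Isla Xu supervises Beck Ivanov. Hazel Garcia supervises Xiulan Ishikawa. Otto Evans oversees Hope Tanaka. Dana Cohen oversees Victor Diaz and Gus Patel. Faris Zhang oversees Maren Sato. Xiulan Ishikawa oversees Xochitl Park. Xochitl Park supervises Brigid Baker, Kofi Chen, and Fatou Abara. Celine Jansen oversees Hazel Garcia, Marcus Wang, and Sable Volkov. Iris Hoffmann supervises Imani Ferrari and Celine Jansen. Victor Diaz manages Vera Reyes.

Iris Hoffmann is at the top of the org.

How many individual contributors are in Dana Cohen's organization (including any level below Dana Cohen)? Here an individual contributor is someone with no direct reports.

3

The people in Dana Cohen's organization with no one reporting to them are Gus Patel, Beck Ivanov, Jules Weber. That is 3.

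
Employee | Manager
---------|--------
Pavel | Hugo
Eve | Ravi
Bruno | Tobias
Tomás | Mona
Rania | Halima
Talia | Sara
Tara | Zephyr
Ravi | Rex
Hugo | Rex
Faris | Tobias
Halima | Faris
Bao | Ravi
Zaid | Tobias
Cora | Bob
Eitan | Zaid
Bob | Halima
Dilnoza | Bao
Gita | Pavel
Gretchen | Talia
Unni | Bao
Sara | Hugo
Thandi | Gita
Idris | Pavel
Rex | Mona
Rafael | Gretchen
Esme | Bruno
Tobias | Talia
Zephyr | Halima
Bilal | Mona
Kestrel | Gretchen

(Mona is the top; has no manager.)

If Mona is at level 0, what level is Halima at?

7

Chain from Halima up to Mona: Halima → Faris → Tobias → Talia → Sara → Hugo → Rex → Mona. That is 7 steps up, so Halima is 7 levels below Mona.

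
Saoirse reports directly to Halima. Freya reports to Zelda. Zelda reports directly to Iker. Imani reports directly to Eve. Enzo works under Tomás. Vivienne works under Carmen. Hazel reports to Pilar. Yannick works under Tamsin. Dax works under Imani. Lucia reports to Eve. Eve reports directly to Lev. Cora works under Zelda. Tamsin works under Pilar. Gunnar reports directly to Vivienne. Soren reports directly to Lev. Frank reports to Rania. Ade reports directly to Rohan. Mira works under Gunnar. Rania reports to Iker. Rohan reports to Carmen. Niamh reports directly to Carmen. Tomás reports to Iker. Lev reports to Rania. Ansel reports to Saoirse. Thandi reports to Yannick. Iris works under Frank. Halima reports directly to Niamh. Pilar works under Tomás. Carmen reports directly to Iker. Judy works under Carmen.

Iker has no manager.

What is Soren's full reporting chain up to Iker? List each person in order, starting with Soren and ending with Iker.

Soren reports to Lev. Lev reports to Rania. Rania reports to Iker. Iker is at the top.

Soren -> Lev -> Rania -> Iker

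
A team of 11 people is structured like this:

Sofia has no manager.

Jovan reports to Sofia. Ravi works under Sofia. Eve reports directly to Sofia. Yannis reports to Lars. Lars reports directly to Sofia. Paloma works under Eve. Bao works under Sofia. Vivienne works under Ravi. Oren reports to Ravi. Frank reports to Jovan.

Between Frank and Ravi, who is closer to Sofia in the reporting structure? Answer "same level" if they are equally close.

Frank is 2 levels below Sofia; Ravi is 1. Ravi is higher.

Ravi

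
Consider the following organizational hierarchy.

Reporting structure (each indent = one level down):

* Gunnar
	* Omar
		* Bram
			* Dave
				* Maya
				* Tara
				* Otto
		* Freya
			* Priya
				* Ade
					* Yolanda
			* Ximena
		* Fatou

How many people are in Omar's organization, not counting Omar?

Omar directly manages Bram, Freya, Fatou. Under Bram: Dave, Otto, Tara, Maya (4). Under Freya: Ximena, Priya, Ade, Yolanda (4). Fatou has no reports. So Omar's organization is 3 direct reports plus everyone under them: 5 + 5 + 1 = 11.

11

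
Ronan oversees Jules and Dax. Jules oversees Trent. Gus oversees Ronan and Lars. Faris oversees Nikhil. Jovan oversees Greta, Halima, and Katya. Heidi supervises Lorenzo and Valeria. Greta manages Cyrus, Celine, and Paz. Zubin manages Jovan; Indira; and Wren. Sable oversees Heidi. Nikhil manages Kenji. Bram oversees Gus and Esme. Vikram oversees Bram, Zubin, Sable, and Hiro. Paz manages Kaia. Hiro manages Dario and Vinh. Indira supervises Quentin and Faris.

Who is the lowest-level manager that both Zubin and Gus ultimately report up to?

Zubin's chain of managers is Vikram. Gus's chain of managers is Bram, Vikram. The first manager that appears in both chains is Vikram.

Vikram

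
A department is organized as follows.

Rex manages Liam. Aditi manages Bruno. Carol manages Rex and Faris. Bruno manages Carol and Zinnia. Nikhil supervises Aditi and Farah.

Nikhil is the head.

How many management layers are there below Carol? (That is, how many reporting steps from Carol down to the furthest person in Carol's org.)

The longest chain under Carol runs Carol → Rex → Liam, which is 2 levels below Carol.

2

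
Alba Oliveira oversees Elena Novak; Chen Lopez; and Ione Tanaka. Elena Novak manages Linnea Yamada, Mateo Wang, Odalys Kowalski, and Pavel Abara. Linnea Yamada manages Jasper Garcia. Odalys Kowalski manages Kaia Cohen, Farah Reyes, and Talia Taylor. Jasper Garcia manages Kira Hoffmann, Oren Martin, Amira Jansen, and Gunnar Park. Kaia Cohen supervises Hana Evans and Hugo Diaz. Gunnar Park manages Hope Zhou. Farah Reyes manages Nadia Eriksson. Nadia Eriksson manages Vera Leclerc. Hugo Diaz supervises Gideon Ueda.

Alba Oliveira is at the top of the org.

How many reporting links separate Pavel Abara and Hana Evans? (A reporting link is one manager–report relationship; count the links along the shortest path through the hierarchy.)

4

Pavel Abara is 1 level below Elena Novak, and Hana Evans is 3 levels below Elena Novak (their lowest common manager). The shortest path runs up from Pavel Abara to Elena Novak and back down to Hana Evans: 1 + 3 = 4 links.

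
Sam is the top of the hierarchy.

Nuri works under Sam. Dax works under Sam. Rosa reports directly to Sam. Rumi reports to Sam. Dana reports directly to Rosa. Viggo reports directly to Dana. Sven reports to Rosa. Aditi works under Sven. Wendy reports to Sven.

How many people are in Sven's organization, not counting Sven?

2

Sven directly manages Aditi, Wendy. Aditi has no reports. Wendy has no reports. So Sven's organization is 2 direct reports plus everyone under them: 1 + 1 = 2.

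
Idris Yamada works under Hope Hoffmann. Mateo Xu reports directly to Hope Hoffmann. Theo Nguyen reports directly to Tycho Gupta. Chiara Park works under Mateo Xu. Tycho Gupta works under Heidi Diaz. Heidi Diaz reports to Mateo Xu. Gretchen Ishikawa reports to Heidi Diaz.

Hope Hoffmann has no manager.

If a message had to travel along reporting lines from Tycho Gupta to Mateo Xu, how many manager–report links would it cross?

2

Tycho Gupta is in Mateo Xu's organization: the chain from Tycho Gupta up to Mateo Xu is Tycho Gupta → Heidi Diaz → Mateo Xu, which is 2 links.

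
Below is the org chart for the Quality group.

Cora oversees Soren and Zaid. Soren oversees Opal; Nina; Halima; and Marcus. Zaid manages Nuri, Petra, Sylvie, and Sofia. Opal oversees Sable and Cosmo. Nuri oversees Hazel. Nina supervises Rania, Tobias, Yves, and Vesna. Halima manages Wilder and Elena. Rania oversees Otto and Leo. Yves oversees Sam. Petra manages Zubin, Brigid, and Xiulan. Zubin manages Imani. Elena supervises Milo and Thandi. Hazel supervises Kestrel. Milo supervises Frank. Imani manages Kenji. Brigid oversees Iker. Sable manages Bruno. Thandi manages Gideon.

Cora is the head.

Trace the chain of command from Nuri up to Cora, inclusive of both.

Nuri reports to Zaid. Zaid reports to Cora. Cora is at the top.

Nuri -> Zaid -> Cora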